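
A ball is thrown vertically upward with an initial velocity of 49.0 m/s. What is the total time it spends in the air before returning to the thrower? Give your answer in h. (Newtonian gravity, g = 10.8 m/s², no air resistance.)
t_total = 2v₀/g (with unit conversion) = 0.002521 h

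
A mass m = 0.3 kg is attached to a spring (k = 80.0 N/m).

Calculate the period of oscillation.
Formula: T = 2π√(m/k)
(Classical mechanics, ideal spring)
T = 2π√(m/k) = 2π√(0.3/80.0) = 0.3848 s; f = 1/T = 2.599 Hz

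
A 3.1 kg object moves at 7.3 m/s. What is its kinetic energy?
KE = ½mv² = ½×3.1×7.3² = 82.5995 J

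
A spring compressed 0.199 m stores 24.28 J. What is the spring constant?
PE = ½kx² → k = 2PE/x² = 2×24.28/0.199² = 1226.0 N/m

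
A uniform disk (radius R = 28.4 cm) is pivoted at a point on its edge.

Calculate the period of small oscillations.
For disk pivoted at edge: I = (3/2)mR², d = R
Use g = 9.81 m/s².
I/m = (3/2)R² = 0.121 m²; d = R = 0.284 m
T = 2π√((3/2)R²/(gR)) = 2π√(3R/(2g)) = 1.309 s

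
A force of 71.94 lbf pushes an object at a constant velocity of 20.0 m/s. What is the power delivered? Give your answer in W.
P = Fv = 320 N × 20 m/s = 6400 W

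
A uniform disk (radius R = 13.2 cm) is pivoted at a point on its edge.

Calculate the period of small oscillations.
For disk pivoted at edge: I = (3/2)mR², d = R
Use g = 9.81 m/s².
I/m = (3/2)R² = 0.02614 m²; d = R = 0.132 m
T = 2π√((3/2)R²/(gR)) = 2π√(3R/(2g)) = 0.8926 s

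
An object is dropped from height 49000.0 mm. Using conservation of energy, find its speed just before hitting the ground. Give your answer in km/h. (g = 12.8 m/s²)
mgh = ½mv² → v = √(2gh) = √(2×12.8×49) = 35.42 m/s = 127.5 km/h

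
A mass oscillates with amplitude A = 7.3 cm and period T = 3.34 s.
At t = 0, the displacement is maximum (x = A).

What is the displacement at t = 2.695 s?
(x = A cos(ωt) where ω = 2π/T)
ω = 2π/T = 2π/3.34 = 1.881 rad/s
x = A cos(ωt) = 7.3×cos(1.881×2.695) = 2.554 cm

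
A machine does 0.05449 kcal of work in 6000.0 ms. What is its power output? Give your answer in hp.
P = W/t = 228 J / 6 s = 38 W = 0.05096 hp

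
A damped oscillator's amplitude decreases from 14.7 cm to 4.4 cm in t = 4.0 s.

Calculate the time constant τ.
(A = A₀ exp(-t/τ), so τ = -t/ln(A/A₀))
A/A₀ = 4.4/14.7 = 0.2993; ln(A/A₀) = -1.206
τ = −t/ln(A/A₀) = −4.0/-1.206 = 3.316 s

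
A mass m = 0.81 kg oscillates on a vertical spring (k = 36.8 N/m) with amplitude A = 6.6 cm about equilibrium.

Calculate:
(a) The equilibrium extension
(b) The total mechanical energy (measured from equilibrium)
x_eq = mg/k = 0.81×9.81/36.8 = 0.2159 m = 21.59 cm
E = ½kA² = ½×36.8×(0.066)² = 0.08015 J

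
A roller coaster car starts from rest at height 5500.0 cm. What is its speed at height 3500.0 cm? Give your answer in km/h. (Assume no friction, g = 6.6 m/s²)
mgh₁ = ½mv₂² + mgh₂ → v₂ = √(2g(h₁−h₂)) = √(2×6.6×(55−35)) = 16.25 m/s = 58.49 km/h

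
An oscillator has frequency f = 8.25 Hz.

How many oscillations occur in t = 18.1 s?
n = f×t = 8.25×18.1 = 149.3 oscillations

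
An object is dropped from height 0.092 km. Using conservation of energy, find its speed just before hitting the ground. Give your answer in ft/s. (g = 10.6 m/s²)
mgh = ½mv² → v = √(2gh) = √(2×10.6×92) = 44.16 m/s = 144.9 ft/s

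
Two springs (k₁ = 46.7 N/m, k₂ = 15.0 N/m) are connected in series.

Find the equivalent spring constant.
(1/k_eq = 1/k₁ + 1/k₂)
1/k_eq = 1/46.7 + 1/15.0 = 0.08808; k_eq = 11.35 N/m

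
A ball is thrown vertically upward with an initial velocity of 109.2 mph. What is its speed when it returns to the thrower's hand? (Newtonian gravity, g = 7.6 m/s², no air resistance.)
By conservation of energy, the ball returns at the same speed = 109.2 mph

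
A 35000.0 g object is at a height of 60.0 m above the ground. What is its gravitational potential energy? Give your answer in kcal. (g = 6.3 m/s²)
PE = mgh = 35 kg × 6.3 m/s² × 60 m = 1.323e+04 J = 3.162 kcal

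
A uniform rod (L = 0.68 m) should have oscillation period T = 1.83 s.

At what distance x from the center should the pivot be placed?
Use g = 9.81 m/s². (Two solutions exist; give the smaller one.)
T = 2π√((L²/12 + x²)/(gx)). Let c = T²g/(4π²) = 0.8322.
x² − cx + L²/12 = 0 → x = (c − √(c² − L²/3))/2 = 0.04922 m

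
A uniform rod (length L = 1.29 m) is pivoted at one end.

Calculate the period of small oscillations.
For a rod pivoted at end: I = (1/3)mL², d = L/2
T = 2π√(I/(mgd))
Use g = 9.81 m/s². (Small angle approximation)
I/m = (1/3)L² = 0.5547 m²; d = L/2 = 0.645 m
T = 2π√(I/(mgd)) = 2π√(0.5547/(9.81×0.645)) = 1.86 s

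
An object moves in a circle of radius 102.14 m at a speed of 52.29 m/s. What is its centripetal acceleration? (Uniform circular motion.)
a_c = v²/r = 52.29²/102.14 = 2734.24/102.14 = 26.77 m/s²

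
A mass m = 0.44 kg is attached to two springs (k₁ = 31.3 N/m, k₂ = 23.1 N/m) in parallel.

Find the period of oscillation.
k_eq = k₁+k₂ = 54.4 N/m
T = 2π√(m/k_eq) = 2π√(0.44/54.4) = 0.5651 s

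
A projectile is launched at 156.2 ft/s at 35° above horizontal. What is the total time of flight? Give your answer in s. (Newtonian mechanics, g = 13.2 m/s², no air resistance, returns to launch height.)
T = 2v₀sin(θ)/g (with unit conversion) = 4.138 s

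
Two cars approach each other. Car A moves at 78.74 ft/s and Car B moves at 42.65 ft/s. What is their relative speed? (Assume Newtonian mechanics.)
v_rel = v_A + v_B = 78.74 + 42.65 = 121.4 ft/s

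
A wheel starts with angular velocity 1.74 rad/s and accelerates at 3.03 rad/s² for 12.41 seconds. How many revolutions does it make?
θ = ω₀t + ½αt² = 1.74×12.41 + ½×3.03×12.41² = 254.92 rad
Revolutions = θ/(2π) = 254.92/(2π) = 40.57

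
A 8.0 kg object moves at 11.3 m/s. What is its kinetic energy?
KE = ½mv² = ½×8.0×11.3² = 510.76 J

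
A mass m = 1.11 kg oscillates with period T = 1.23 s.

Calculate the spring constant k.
T = 2π√(m/k) → k = m(2π/T)² = 1.11×(2π/1.23)² = 28.96 N/m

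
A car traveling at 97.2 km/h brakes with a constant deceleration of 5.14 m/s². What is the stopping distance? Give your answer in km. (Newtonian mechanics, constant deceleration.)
d = v₀² / (2a) (with unit conversion) = 0.07091 km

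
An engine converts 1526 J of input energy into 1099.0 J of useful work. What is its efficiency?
η = W_out/W_in = 1099.0/1526 = 0.7202 = 72.02%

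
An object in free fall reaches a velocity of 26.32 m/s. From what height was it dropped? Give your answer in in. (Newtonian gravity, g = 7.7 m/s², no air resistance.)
h = v²/(2g) (with unit conversion) = 1771.0 in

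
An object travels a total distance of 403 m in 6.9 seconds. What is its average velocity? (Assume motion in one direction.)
v_avg = Δd / Δt = 403 / 6.9 = 58.41 m/s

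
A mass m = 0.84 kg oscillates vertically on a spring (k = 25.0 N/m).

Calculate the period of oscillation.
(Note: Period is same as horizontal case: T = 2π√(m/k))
T = 2π√(m/k) = 2π√(0.84/25.0) = 1.152 s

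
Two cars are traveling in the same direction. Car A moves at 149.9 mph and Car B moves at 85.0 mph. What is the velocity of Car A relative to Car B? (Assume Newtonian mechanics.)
v_rel = v_A - v_B = 149.9 - 85.0 = 64.9 mph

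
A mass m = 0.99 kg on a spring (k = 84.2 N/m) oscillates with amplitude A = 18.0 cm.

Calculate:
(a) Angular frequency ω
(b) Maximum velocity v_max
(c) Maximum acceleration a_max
ω = √(k/m) = √(84.2/0.99) = 9.222 rad/s
v_max = ωA = 9.222×0.18 = 1.66 m/s
a_max = ω²A = 9.222²×0.18 = 15.31 m/s²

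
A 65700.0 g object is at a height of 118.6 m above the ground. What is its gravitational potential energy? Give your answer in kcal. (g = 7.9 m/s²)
PE = mgh = 65.7 kg × 7.9 m/s² × 118.6 m = 6.156e+04 J = 14.71 kcal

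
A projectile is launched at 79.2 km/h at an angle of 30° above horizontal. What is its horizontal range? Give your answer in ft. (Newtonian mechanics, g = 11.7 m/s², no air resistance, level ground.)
R = v₀² sin(2θ) / g (with unit conversion) = 117.5 ft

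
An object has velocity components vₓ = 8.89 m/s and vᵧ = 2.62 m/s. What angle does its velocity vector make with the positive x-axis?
θ = arctan(vᵧ/vₓ) = arctan(2.62/8.89) = 16.42°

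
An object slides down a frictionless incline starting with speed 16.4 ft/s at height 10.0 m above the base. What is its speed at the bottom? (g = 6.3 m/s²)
½mv₀² + mgh = ½mv² → v = √(v₀² + 2gh) = √(4.999² + 2×6.3×10) = 12.29 m/s = 40.31 ft/s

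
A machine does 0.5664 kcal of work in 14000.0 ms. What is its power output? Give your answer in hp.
P = W/t = 2370 J / 14 s = 169.3 W = 0.227 hp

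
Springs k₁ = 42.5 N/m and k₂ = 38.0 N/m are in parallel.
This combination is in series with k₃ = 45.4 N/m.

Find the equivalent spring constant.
k₁₂ = k₁ + k₂ = 80.5 N/m (parallel)
1/k_eq = 1/k₁₂ + 1/k₃ → k_eq = 29.03 N/m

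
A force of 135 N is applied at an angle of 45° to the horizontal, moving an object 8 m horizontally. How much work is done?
W = Fd cosθ = 135×8×cos(45°) = 763.68 J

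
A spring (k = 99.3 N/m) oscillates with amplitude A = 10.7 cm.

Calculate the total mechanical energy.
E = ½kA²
E = ½kA² = ½×99.3×(0.107)² = 0.5684 J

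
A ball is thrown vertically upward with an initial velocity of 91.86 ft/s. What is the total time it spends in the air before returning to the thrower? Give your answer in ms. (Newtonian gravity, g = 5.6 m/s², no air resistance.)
t_total = 2v₀/g (with unit conversion) = 10000.0 ms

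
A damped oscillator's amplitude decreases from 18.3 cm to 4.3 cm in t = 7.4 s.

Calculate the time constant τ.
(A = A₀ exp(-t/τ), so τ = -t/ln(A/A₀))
A/A₀ = 4.3/18.3 = 0.235; ln(A/A₀) = -1.448
τ = −t/ln(A/A₀) = −7.4/-1.448 = 5.109 s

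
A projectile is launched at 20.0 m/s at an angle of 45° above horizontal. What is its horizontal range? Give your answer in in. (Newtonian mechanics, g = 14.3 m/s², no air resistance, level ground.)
R = v₀² sin(2θ) / g (with unit conversion) = 1101.0 in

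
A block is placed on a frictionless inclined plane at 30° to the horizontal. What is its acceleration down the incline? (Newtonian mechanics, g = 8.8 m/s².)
a = g sin(θ) = 8.8 × sin(30°) = 8.8 × 0.5 = 4.4 m/s²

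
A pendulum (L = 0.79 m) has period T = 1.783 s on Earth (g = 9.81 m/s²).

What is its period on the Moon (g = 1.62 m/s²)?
T = 2π√(L/g), so T_moon/T_earth = √(g_earth/g_moon)
T_moon = 2π√(0.79/1.62) = 4.388 s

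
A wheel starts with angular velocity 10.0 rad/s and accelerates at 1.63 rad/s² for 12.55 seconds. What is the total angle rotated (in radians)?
θ = ω₀t + ½αt² = 10.0×12.55 + ½×1.63×12.55² = 253.86 rad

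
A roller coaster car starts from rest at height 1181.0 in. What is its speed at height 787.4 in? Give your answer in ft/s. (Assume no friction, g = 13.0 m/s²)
mgh₁ = ½mv₂² + mgh₂ → v₂ = √(2g(h₁−h₂)) = √(2×13.0×(30−20)) = 16.12 m/s = 52.9 ft/s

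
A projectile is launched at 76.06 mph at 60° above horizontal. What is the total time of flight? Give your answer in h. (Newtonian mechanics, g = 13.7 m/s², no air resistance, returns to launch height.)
T = 2v₀sin(θ)/g (with unit conversion) = 0.001194 h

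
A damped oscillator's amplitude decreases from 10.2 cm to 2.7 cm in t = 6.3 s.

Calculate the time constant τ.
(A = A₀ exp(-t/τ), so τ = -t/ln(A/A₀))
A/A₀ = 2.7/10.2 = 0.2647; ln(A/A₀) = -1.329
τ = −t/ln(A/A₀) = −6.3/-1.329 = 4.74 s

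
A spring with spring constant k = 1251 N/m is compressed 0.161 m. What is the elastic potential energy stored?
PE = ½kx² = ½×1251×0.161² = 16.21 J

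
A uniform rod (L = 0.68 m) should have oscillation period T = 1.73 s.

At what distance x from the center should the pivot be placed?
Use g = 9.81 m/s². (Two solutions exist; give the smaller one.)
T = 2π√((L²/12 + x²)/(gx)). Let c = T²g/(4π²) = 0.7437.
x² − cx + L²/12 = 0 → x = (c − √(c² − L²/3))/2 = 0.05603 m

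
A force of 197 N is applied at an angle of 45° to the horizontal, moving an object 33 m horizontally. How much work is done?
W = Fd cosθ = 197×33×cos(45°) = 4596.9 J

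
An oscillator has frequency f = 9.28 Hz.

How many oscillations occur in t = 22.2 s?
n = f×t = 9.28×22.2 = 206 oscillations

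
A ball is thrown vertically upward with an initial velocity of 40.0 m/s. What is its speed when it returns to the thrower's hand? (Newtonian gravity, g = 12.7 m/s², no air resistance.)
By conservation of energy, the ball returns at the same speed = 40.0 m/s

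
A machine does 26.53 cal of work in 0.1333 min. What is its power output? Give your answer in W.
P = W/t = 111 J / 7.998 s = 13.88 W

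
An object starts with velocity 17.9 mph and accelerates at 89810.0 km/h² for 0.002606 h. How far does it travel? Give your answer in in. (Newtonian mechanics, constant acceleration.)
d = v₀t + ½at² (with unit conversion) = 14960.0 in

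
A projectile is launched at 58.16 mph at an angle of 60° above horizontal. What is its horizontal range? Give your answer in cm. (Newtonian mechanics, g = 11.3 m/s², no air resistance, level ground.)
R = v₀² sin(2θ) / g (with unit conversion) = 5181.0 cm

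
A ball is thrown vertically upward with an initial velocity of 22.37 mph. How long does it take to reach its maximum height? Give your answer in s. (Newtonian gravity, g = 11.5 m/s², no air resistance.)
t_up = v₀/g (with unit conversion) = 0.8696 s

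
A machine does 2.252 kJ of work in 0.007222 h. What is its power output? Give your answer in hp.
P = W/t = 2252 J / 26 s = 86.62 W = 0.1162 hp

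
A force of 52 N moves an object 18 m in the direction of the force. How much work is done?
W = Fd = 52×18 = 936.0 J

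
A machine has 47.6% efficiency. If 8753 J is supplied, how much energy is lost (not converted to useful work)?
W_out = η × W_in = 0.476×8753 = 4166.4 J
W_lost = W_in − W_out = 8753 − 4166.4 = 4586.6 J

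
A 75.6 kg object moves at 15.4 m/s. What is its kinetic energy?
KE = ½mv² = ½×75.6×15.4² = 8964.648 J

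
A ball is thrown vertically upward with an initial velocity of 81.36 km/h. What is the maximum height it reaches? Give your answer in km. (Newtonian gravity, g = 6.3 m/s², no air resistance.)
h_max = v₀²/(2g) (with unit conversion) = 0.04054 km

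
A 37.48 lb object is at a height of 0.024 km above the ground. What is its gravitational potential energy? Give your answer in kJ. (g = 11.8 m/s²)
PE = mgh = 17 kg × 11.8 m/s² × 24 m = 4815 J = 4.815 kJ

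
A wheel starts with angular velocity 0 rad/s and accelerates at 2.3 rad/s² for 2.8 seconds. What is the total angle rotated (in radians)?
θ = ω₀t + ½αt² = 0×2.8 + ½×2.3×2.8² = 9.02 rad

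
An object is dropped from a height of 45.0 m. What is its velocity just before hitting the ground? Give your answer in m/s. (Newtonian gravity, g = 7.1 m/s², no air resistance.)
v = √(2gh) = 25.28 m/s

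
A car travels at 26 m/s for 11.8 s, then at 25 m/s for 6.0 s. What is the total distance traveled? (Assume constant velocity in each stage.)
d₁ = v₁t₁ = 26 × 11.8 = 306.8 m
d₂ = v₂t₂ = 25 × 6.0 = 150 m
d_total = 306.8 + 150 = 456.8 m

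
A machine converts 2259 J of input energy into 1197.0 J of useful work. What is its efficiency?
η = W_out/W_in = 1197.0/2259 = 0.5299 = 52.99%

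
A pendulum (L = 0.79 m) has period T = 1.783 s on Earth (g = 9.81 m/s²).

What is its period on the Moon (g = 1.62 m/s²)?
T = 2π√(L/g), so T_moon/T_earth = √(g_earth/g_moon)
T_moon = 2π√(0.79/1.62) = 4.388 s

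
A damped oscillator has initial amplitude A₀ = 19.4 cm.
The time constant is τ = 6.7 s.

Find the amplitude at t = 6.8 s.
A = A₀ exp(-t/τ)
A = A₀ exp(−t/τ) = 19.4×exp(−6.8/6.7) = 7.031 cm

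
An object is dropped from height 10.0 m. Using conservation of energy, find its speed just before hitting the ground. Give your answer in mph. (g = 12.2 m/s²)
mgh = ½mv² → v = √(2gh) = √(2×12.2×10) = 15.62 m/s = 34.94 mph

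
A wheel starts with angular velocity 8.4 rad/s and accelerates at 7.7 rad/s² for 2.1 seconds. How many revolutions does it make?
θ = ω₀t + ½αt² = 8.4×2.1 + ½×7.7×2.1² = 34.62 rad
Revolutions = θ/(2π) = 34.62/(2π) = 5.51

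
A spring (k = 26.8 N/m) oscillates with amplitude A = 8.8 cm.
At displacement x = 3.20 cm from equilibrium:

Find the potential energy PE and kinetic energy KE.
E_total = ½kA² = ½×26.8×(0.088)² = 0.1038 J
PE = ½kx² = ½×26.8×(0.032)² = 0.01372 J
KE = E_total − PE = 0.09005 J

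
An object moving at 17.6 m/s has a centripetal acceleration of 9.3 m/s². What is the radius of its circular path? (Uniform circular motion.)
r = v²/a_c = 17.6²/9.3 = 33.31 m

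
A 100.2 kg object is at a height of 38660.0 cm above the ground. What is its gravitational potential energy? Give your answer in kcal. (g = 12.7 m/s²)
PE = mgh = 100.2 kg × 12.7 m/s² × 386.6 m = 4.92e+05 J = 117.6 kcal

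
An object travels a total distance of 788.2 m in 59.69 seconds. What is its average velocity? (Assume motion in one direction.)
v_avg = Δd / Δt = 788.2 / 59.69 = 13.2 m/s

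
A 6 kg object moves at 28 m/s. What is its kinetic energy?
KE = ½mv² = ½×6×28² = 2352.0 J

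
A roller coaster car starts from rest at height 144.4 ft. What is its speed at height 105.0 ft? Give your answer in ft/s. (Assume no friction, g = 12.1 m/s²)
mgh₁ = ½mv₂² + mgh₂ → v₂ = √(2g(h₁−h₂)) = √(2×12.1×(44.01−32)) = 17.05 m/s = 55.93 ft/s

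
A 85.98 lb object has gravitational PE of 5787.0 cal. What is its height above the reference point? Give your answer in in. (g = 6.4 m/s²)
PE = mgh → h = PE/(mg) = 2.421e+04 J / (39 kg × 6.4 m/s²) = 97.01 m = 3819.0 in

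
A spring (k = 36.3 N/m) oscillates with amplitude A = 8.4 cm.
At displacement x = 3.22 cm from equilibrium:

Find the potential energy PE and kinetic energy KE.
E_total = ½kA² = ½×36.3×(0.084)² = 0.1281 J
PE = ½kx² = ½×36.3×(0.0322)² = 0.01882 J
KE = E_total − PE = 0.1092 J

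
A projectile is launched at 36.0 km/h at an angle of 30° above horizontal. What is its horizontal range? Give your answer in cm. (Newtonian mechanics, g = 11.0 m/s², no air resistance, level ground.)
R = v₀² sin(2θ) / g (with unit conversion) = 787.3 cm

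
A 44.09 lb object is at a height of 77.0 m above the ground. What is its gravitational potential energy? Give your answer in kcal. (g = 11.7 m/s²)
PE = mgh = 20 kg × 11.7 m/s² × 77 m = 1.802e+04 J = 4.306 kcal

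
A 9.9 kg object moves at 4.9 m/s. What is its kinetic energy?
KE = ½mv² = ½×9.9×4.9² = 118.8495 J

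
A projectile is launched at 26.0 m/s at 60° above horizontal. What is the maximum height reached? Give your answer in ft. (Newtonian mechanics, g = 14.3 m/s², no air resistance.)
H = v₀²sin²(θ)/(2g) (with unit conversion) = 58.16 ft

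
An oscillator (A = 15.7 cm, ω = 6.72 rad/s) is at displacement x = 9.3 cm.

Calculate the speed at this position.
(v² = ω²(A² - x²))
v = ω√(A² − x²) = 6.72×√(0.157² − 0.093²) = 0.85 m/s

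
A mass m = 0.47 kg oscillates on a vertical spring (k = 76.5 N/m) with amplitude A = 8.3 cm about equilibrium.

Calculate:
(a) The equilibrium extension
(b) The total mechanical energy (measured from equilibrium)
x_eq = mg/k = 0.47×9.81/76.5 = 0.06027 m = 6.027 cm
E = ½kA² = ½×76.5×(0.083)² = 0.2635 J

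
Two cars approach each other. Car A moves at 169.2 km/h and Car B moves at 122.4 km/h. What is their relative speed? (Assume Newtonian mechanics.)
v_rel = v_A + v_B = 169.2 + 122.4 = 291.6 km/h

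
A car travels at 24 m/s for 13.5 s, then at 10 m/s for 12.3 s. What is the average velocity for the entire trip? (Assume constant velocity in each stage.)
d₁ = v₁t₁ = 24 × 13.5 = 324 m
d₂ = v₂t₂ = 10 × 12.3 = 123 m
d_total = 447.0 m, t_total = 25.8 s
v_avg = d_total/t_total = 447.0/25.8 = 17.33 m/s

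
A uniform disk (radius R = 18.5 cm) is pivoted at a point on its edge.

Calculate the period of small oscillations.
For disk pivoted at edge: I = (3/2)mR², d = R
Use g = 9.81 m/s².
I/m = (3/2)R² = 0.05134 m²; d = R = 0.185 m
T = 2π√((3/2)R²/(gR)) = 2π√(3R/(2g)) = 1.057 s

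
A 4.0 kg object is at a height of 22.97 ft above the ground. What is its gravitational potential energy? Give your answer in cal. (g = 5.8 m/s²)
PE = mgh = 4 kg × 5.8 m/s² × 7.001 m = 162.4 J = 38.82 cal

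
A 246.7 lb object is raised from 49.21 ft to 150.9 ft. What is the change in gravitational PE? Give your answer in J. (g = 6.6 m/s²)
ΔPE = mg(h₂ − h₁) = 111.9 kg × 6.6 m/s² × (45.99 − 15) m = 2.289e+04 J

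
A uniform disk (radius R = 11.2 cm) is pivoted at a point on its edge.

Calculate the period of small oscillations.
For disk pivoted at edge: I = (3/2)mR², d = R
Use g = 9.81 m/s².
I/m = (3/2)R² = 0.01882 m²; d = R = 0.112 m
T = 2π√((3/2)R²/(gR)) = 2π√(3R/(2g)) = 0.8222 s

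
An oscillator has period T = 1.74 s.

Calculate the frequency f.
f = 1/T = 1/1.74 = 0.5747 Hz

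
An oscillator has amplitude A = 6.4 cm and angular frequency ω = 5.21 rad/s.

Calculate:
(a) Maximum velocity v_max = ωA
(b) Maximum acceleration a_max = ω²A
v_max = ωA = 5.21×0.064 = 0.3334 m/s
a_max = ω²A = 5.21²×0.064 = 1.737 m/s²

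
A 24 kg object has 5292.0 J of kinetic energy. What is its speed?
KE = ½mv² → v = √(2KE/m) = √(2×5292.0/24) = 21.0 m/s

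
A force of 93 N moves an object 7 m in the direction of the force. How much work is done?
W = Fd = 93×7 = 651.0 J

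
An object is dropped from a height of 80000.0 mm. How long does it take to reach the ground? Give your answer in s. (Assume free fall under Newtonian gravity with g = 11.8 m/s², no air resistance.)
t = √(2h/g) (with unit conversion) = 3.682 s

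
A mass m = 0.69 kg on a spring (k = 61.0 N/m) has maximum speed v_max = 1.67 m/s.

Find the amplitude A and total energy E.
½mv²_max = ½kA² → A = v_max√(m/k) = 1.67×√(0.69/61.0) = 0.1776 m = 17.76 cm
E = ½mv²_max = ½×0.69×1.67² = 0.9622 J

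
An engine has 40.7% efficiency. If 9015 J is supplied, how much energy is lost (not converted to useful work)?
W_out = η × W_in = 0.407×9015 = 3669.1 J
W_lost = W_in − W_out = 9015 − 3669.1 = 5345.9 J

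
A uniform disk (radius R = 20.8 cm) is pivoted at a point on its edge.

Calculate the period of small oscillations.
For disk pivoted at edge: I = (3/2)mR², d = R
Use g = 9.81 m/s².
I/m = (3/2)R² = 0.0649 m²; d = R = 0.208 m
T = 2π√((3/2)R²/(gR)) = 2π√(3R/(2g)) = 1.121 s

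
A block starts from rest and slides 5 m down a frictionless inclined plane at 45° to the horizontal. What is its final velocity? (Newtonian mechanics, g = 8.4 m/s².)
a = g sin(θ) = 8.4 × sin(45°) = 5.94 m/s²
v = √(2ad) = √(2 × 5.94 × 5) = 7.71 m/s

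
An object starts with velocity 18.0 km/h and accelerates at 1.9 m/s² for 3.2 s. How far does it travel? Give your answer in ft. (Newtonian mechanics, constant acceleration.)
d = v₀t + ½at² (with unit conversion) = 84.41 ft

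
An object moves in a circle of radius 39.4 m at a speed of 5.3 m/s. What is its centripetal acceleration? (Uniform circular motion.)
a_c = v²/r = 5.3²/39.4 = 28.09/39.4 = 0.71 m/s²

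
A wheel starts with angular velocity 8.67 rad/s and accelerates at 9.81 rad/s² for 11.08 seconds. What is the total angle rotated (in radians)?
θ = ω₀t + ½αt² = 8.67×11.08 + ½×9.81×11.08² = 698.23 rad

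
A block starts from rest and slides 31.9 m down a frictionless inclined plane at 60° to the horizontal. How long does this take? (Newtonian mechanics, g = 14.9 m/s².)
a = g sin(θ) = 14.9 × sin(60°) = 12.9 m/s²
t = √(2d/a) = √(2 × 31.9 / 12.9) = 2.22 s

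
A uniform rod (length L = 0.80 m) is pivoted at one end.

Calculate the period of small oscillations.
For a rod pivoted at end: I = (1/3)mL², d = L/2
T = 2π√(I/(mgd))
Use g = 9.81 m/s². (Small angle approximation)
I/m = (1/3)L² = 0.2133 m²; d = L/2 = 0.4 m
T = 2π√(I/(mgd)) = 2π√(0.2133/(9.81×0.4)) = 1.465 s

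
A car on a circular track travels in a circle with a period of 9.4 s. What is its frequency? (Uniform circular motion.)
f = 1/T = 1/9.4 = 0.1064 Hz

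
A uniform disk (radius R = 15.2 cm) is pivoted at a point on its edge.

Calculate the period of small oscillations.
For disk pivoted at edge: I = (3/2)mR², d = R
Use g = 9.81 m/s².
I/m = (3/2)R² = 0.03466 m²; d = R = 0.152 m
T = 2π√((3/2)R²/(gR)) = 2π√(3R/(2g)) = 0.9579 s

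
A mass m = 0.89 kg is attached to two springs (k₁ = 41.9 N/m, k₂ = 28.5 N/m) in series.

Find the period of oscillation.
k_eq = k₁k₂/(k₁+k₂) = 16.96 N/m
T = 2π√(m/k_eq) = 2π√(0.89/16.96) = 1.439 s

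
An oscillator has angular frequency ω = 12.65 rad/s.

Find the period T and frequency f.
T = 2π/ω = 2π/12.65 = 0.4967 s; f = ω/2π = 2.013 Hz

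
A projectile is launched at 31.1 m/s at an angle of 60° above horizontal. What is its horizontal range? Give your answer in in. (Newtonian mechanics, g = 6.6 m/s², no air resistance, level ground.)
R = v₀² sin(2θ) / g (with unit conversion) = 4997.0 in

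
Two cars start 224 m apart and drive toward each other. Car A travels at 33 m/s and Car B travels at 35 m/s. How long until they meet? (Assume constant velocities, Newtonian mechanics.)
Combined speed: v_combined = 33 + 35 = 68 m/s
Time to meet: t = d/68 = 224/68 = 3.29 s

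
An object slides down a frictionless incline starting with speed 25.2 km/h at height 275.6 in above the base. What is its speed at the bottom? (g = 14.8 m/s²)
½mv₀² + mgh = ½mv² → v = √(v₀² + 2gh) = √(7² + 2×14.8×7) = 16.01 m/s = 57.62 km/h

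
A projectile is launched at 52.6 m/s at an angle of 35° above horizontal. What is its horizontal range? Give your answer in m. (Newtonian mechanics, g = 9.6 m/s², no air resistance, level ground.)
R = v₀² sin(2θ) / g = 270.8 m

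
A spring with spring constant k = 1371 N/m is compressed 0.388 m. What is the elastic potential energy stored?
PE = ½kx² = ½×1371×0.388² = 103.2 J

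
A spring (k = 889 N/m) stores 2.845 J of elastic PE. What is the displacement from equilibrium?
PE = ½kx² → x = √(2PE/k) = √(2×2.845/889) = 0.08 m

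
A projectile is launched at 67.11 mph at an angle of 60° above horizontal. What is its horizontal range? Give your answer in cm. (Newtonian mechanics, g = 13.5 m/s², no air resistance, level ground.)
R = v₀² sin(2θ) / g (with unit conversion) = 5774.0 cm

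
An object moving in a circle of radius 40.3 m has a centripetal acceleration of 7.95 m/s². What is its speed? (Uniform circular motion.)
v = √(a_c × r) = √(7.95 × 40.3) = 17.9 m/s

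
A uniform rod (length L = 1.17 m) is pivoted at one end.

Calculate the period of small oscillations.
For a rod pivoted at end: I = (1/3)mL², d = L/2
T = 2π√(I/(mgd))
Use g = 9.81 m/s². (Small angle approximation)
I/m = (1/3)L² = 0.4563 m²; d = L/2 = 0.585 m
T = 2π√(I/(mgd)) = 2π√(0.4563/(9.81×0.585)) = 1.772 s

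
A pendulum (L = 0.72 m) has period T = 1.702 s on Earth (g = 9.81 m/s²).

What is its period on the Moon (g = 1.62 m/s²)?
T = 2π√(L/g), so T_moon/T_earth = √(g_earth/g_moon)
T_moon = 2π√(0.72/1.62) = 4.189 s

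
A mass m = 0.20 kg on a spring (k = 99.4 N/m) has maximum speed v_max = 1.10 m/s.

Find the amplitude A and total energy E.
½mv²_max = ½kA² → A = v_max√(m/k) = 1.1×√(0.2/99.4) = 0.04934 m = 4.934 cm
E = ½mv²_max = ½×0.2×1.1² = 0.121 J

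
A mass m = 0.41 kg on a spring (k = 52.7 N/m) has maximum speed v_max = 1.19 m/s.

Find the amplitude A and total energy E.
½mv²_max = ½kA² → A = v_max√(m/k) = 1.19×√(0.41/52.7) = 0.105 m = 10.5 cm
E = ½mv²_max = ½×0.41×1.19² = 0.2903 J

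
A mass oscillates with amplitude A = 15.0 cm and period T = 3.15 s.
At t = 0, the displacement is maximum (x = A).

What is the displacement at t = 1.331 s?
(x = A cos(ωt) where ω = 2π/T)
ω = 2π/T = 2π/3.15 = 1.995 rad/s
x = A cos(ωt) = 15.0×cos(1.995×1.331) = -13.26 cm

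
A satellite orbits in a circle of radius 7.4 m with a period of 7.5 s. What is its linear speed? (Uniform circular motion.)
v = 2πr/T = 2π×7.4/7.5 = 6.2 m/s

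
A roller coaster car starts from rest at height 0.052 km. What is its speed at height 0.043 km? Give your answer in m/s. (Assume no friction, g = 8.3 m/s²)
mgh₁ = ½mv₂² + mgh₂ → v₂ = √(2g(h₁−h₂)) = √(2×8.3×(52−43)) = 12.22 m/s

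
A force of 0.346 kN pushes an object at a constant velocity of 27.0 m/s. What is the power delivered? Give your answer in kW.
P = Fv = 346 N × 27 m/s = 9342 W = 9.342 kW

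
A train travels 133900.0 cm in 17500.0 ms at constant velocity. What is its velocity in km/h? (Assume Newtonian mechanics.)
v = d/t (with unit conversion) = 275.5 km/h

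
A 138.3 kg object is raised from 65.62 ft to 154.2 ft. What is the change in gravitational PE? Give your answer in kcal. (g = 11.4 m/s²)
ΔPE = mg(h₂ − h₁) = 138.3 kg × 11.4 m/s² × (47 − 20) m = 4.257e+04 J = 10.17 kcal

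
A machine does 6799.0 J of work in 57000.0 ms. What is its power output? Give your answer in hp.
P = W/t = 6799 J / 57 s = 119.3 W = 0.16 hp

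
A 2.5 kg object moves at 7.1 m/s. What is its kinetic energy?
KE = ½mv² = ½×2.5×7.1² = 63.0125 J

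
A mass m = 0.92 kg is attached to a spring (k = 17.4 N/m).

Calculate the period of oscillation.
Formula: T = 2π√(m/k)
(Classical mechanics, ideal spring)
T = 2π√(m/k) = 2π√(0.92/17.4) = 1.445 s; f = 1/T = 0.6922 Hz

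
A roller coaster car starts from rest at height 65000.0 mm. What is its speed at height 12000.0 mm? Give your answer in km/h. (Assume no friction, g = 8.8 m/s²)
mgh₁ = ½mv₂² + mgh₂ → v₂ = √(2g(h₁−h₂)) = √(2×8.8×(65−12)) = 30.54 m/s = 110.0 km/h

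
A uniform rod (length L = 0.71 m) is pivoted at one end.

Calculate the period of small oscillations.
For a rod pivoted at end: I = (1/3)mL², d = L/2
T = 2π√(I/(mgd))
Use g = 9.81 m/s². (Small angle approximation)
I/m = (1/3)L² = 0.168 m²; d = L/2 = 0.355 m
T = 2π√(I/(mgd)) = 2π√(0.168/(9.81×0.355)) = 1.38 s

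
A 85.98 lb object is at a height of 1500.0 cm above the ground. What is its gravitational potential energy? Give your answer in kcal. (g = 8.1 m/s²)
PE = mgh = 39 kg × 8.1 m/s² × 15 m = 4738 J = 1.133 kcal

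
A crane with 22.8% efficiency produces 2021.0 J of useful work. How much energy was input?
W_in = W_out/η = 2021.0/0.228 = 8864.0 J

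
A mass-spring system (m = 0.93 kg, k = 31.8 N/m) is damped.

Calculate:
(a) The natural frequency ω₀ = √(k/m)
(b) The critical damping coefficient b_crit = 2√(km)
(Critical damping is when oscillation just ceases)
ω₀ = √(k/m) = √(31.8/0.93) = 5.848 rad/s
b_crit = 2√(km) = 2√(31.8×0.93) = 10.88 kg/s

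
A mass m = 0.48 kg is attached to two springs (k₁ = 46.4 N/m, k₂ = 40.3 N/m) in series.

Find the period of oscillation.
k_eq = k₁k₂/(k₁+k₂) = 21.57 N/m
T = 2π√(m/k_eq) = 2π√(0.48/21.57) = 0.9373 s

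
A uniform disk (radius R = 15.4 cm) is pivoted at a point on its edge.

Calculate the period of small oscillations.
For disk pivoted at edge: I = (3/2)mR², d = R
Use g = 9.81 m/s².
I/m = (3/2)R² = 0.03557 m²; d = R = 0.154 m
T = 2π√((3/2)R²/(gR)) = 2π√(3R/(2g)) = 0.9642 s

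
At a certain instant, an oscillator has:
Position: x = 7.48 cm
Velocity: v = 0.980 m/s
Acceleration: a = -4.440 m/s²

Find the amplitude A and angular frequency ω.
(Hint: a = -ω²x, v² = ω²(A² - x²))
a = −ω²x → ω = √(|a|/x) = √(4.44/0.0748) = 7.704 rad/s
v² = ω²(A² − x²) → A = √(x² + v²/ω²) = √(0.0748² + 0.98²/7.704²) = 0.1476 m = 14.76 cm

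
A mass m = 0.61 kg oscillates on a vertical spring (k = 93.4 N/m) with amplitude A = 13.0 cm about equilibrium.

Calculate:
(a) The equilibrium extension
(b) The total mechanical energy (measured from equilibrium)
x_eq = mg/k = 0.61×9.81/93.4 = 0.06407 m = 6.407 cm
E = ½kA² = ½×93.4×(0.13)² = 0.7892 J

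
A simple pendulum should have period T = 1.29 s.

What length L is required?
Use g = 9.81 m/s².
T = 2π√(L/g) → L = g(T/2π)² = 9.81×(1.29/2π)² = 0.4135 m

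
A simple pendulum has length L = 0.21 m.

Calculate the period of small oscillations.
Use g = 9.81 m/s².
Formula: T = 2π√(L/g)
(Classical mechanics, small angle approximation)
T = 2π√(L/g) = 2π√(0.21/9.81) = 0.9193 s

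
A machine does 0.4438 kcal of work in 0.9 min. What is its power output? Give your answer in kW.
P = W/t = 1857 J / 54 s = 34.39 W = 0.03439 kW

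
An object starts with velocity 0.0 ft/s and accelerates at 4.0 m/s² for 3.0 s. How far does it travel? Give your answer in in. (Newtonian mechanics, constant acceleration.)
d = v₀t + ½at² (with unit conversion) = 708.7 in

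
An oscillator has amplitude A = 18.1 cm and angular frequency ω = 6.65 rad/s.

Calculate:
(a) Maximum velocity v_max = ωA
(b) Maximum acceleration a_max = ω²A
v_max = ωA = 6.65×0.181 = 1.204 m/s
a_max = ω²A = 6.65²×0.181 = 8.004 m/s²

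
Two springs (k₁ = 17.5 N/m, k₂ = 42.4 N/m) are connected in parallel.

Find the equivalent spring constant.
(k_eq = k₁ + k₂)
k_eq = k₁ + k₂ = 17.5 + 42.4 = 59.9 N/m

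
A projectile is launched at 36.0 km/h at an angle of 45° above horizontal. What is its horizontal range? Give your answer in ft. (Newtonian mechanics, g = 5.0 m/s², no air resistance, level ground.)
R = v₀² sin(2θ) / g (with unit conversion) = 65.62 ft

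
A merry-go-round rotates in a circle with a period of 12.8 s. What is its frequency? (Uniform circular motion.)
f = 1/T = 1/12.8 = 0.0781 Hz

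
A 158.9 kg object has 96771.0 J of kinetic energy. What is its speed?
KE = ½mv² → v = √(2KE/m) = √(2×96771.0/158.9) = 34.9 m/s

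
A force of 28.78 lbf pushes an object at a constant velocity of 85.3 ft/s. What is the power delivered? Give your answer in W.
P = Fv = 128 N × 26 m/s = 3328 W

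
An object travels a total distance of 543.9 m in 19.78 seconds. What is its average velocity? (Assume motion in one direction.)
v_avg = Δd / Δt = 543.9 / 19.78 = 27.5 m/s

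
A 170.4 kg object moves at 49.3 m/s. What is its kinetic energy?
KE = ½mv² = ½×170.4×49.3² = 207077.7 J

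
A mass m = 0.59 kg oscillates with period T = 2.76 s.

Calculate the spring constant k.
T = 2π√(m/k) → k = m(2π/T)² = 0.59×(2π/2.76)² = 3.058 N/m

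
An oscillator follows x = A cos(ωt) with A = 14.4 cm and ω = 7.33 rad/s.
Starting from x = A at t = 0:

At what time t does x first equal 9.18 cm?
cos(ωt) = x/A = 9.18/14.4 = 0.6375
ωt = arccos(0.6375) = 0.8795 rad
t = 0.8795/7.33 = 0.12 s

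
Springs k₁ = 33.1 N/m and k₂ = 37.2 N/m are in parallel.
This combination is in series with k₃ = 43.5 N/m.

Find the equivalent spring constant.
k₁₂ = k₁ + k₂ = 70.3 N/m (parallel)
1/k_eq = 1/k₁₂ + 1/k₃ → k_eq = 26.87 N/m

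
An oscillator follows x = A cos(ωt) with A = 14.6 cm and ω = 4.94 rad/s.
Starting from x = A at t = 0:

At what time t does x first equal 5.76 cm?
cos(ωt) = x/A = 5.76/14.6 = 0.3945
ωt = arccos(0.3945) = 1.165 rad
t = 1.165/4.94 = 0.2359 s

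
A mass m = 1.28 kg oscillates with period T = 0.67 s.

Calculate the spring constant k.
T = 2π√(m/k) → k = m(2π/T)² = 1.28×(2π/0.67)² = 112.6 N/m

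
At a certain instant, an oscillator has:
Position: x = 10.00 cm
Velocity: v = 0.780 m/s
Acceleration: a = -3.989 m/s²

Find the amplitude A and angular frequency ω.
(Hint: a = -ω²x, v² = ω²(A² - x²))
a = −ω²x → ω = √(|a|/x) = √(3.989/0.1) = 6.316 rad/s
v² = ω²(A² − x²) → A = √(x² + v²/ω²) = √(0.1² + 0.78²/6.316²) = 0.1589 m = 15.89 cm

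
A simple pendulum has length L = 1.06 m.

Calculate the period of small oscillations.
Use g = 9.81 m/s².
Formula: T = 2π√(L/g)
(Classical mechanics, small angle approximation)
T = 2π√(L/g) = 2π√(1.06/9.81) = 2.065 s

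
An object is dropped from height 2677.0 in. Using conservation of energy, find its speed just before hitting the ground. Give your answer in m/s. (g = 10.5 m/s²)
mgh = ½mv² → v = √(2gh) = √(2×10.5×68) = 37.79 m/s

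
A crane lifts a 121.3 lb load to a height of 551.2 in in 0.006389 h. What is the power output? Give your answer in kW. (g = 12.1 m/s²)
W = mgh = 55.02×12.1×14 = 9321 J
P = W/t = 9321/23 = 405.2 W = 0.4052 kW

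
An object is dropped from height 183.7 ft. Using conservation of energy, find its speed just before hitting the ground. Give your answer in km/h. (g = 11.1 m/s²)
mgh = ½mv² → v = √(2gh) = √(2×11.1×55.99) = 35.26 m/s = 126.9 km/h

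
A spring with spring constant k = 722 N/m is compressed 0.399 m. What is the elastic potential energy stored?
PE = ½kx² = ½×722×0.399² = 57.47 J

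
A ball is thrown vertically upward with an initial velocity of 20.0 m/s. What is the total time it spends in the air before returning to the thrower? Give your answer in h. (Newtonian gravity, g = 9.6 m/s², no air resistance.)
t_total = 2v₀/g (with unit conversion) = 0.001157 h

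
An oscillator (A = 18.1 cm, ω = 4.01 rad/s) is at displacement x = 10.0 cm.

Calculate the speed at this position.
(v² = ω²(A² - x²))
v = ω√(A² − x²) = 4.01×√(0.181² − 0.1²) = 0.605 m/s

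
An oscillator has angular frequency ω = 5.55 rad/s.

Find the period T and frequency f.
T = 2π/ω = 2π/5.55 = 1.132 s; f = ω/2π = 0.8833 Hz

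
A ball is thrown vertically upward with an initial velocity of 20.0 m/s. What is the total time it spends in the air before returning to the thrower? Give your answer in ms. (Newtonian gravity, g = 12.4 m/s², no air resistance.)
t_total = 2v₀/g (with unit conversion) = 3226.0 ms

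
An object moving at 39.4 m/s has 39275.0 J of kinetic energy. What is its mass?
KE = ½mv² → m = 2KE/v² = 2×39275.0/39.4² = 50.6 kg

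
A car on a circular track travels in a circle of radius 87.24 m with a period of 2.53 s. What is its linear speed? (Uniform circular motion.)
v = 2πr/T = 2π×87.24/2.53 = 216.66 m/s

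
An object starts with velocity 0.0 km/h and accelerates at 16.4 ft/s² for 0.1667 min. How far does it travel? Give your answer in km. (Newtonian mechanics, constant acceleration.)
d = v₀t + ½at² (with unit conversion) = 0.25 km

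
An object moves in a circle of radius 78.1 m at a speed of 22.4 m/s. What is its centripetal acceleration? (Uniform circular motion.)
a_c = v²/r = 22.4²/78.1 = 501.76/78.1 = 6.42 m/s²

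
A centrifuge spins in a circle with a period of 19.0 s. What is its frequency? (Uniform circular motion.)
f = 1/T = 1/19.0 = 0.0526 Hz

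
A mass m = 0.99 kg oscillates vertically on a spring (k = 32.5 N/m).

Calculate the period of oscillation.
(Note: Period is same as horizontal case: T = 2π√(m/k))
T = 2π√(m/k) = 2π√(0.99/32.5) = 1.097 s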